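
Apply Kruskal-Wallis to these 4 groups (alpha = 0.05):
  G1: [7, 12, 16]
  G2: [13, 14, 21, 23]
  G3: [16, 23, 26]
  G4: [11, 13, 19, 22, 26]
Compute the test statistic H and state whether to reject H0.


Step 1: Combine all N = 15 observations and assign midranks.
sorted (value, group, rank): (7,G1,1), (11,G4,2), (12,G1,3), (13,G2,4.5), (13,G4,4.5), (14,G2,6), (16,G1,7.5), (16,G3,7.5), (19,G4,9), (21,G2,10), (22,G4,11), (23,G2,12.5), (23,G3,12.5), (26,G3,14.5), (26,G4,14.5)
Step 2: Sum ranks within each group.
R_1 = 11.5 (n_1 = 3)
R_2 = 33 (n_2 = 4)
R_3 = 34.5 (n_3 = 3)
R_4 = 41 (n_4 = 5)
Step 3: H = 12/(N(N+1)) * sum(R_i^2/n_i) - 3(N+1)
     = 12/(15*16) * (11.5^2/3 + 33^2/4 + 34.5^2/3 + 41^2/5) - 3*16
     = 0.050000 * 1049.28 - 48
     = 4.464167.
Step 4: Ties present; correction factor C = 1 - 24/(15^3 - 15) = 0.992857. Corrected H = 4.464167 / 0.992857 = 4.496283.
Step 5: Under H0, H ~ chi^2(3); p-value = 0.212622.
Step 6: alpha = 0.05. fail to reject H0.

H = 4.4963, df = 3, p = 0.212622, fail to reject H0.


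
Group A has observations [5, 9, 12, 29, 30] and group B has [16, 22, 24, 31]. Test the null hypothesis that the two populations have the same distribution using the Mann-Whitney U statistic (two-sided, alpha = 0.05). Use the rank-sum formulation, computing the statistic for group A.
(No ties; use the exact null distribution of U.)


Step 1: Combine and sort all 9 observations; assign midranks.
sorted (value, group): (5,X), (9,X), (12,X), (16,Y), (22,Y), (24,Y), (29,X), (30,X), (31,Y)
ranks: 5->1, 9->2, 12->3, 16->4, 22->5, 24->6, 29->7, 30->8, 31->9
Step 2: Rank sum for X: R1 = 1 + 2 + 3 + 7 + 8 = 21.
Step 3: U_X = R1 - n1(n1+1)/2 = 21 - 5*6/2 = 21 - 15 = 6.
       U_Y = n1*n2 - U_X = 20 - 6 = 14.
Step 4: No ties, so the exact null distribution of U (based on enumerating the C(9,5) = 126 equally likely rank assignments) gives the two-sided p-value.
Step 5: p-value = 0.412698; compare to alpha = 0.05. fail to reject H0.

U_X = 6, p = 0.412698, fail to reject H0 at alpha = 0.05.


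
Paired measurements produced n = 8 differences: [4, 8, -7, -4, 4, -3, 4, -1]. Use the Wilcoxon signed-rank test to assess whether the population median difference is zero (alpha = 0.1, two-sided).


Step 1: Drop any zero differences (none here) and take |d_i|.
|d| = [4, 8, 7, 4, 4, 3, 4, 1]
Step 2: Midrank |d_i| (ties get averaged ranks).
ranks: |4|->4.5, |8|->8, |7|->7, |4|->4.5, |4|->4.5, |3|->2, |4|->4.5, |1|->1
Step 3: Attach original signs; sum ranks with positive sign and with negative sign.
W+ = 4.5 + 8 + 4.5 + 4.5 = 21.5
W- = 7 + 4.5 + 2 + 1 = 14.5
(Check: W+ + W- = 36 should equal n(n+1)/2 = 36.)
Step 4: Test statistic W = min(W+, W-) = 14.5.
Step 5: Ties in |d|, so use the tie-corrected normal approximation.
        E[W] = n(n+1)/4 = 8*9/4 = 18.
        Tie groups: |d|=4 (t=4); sum(t^3 - t) = 60.
        Var[W] = n(n+1)(2n+1)/24 - sum(t^3-t)/48 = 1224/24 - 60/48 = 49.75.
        z = (W - E[W]) / sqrt(Var[W]) = (14.5 - 18) / 7.0534 = -0.4962.
        Two-sided p = 2*Phi(z) = 0.619741.
Step 6: alpha = 0.1. fail to reject H0.

W+ = 21.5, W- = 14.5, W = min = 14.5, p = 0.619741, fail to reject H0.


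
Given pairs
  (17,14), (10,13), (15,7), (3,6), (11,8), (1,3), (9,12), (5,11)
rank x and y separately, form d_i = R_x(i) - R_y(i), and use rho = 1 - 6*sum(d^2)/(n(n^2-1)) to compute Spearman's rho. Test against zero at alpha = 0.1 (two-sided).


Step 1: Rank x and y separately (midranks; no ties here).
rank(x): 17->8, 10->5, 15->7, 3->2, 11->6, 1->1, 9->4, 5->3
rank(y): 14->8, 13->7, 7->3, 6->2, 8->4, 3->1, 12->6, 11->5
Step 2: d_i = R_x(i) - R_y(i); compute d_i^2.
  (8-8)^2=0, (5-7)^2=4, (7-3)^2=16, (2-2)^2=0, (6-4)^2=4, (1-1)^2=0, (4-6)^2=4, (3-5)^2=4
sum(d^2) = 32.
Step 3: rho = 1 - 6*32 / (8*(8^2 - 1)) = 1 - 192/504 = 0.619048.
Step 4: Under H0, t = rho * sqrt((n-2)/(1-rho^2)) = 1.9308 ~ t(6).
Step 5: Two-sided p-value from the t-distribution with 6 df = 0.101733.
Step 6: alpha = 0.1. fail to reject H0.

rho = 0.6190, p = 0.101733, fail to reject H0 at alpha = 0.1.


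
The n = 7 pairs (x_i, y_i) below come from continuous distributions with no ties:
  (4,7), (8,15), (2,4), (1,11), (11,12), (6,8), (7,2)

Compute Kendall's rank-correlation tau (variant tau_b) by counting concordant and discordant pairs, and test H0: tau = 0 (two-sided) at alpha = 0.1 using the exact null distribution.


Step 1: Enumerate the 21 unordered pairs (i,j) with i<j and classify each by sign(x_j-x_i) * sign(y_j-y_i).
  (1,2):dx=+4,dy=+8->C; (1,3):dx=-2,dy=-3->C; (1,4):dx=-3,dy=+4->D; (1,5):dx=+7,dy=+5->C
  (1,6):dx=+2,dy=+1->C; (1,7):dx=+3,dy=-5->D; (2,3):dx=-6,dy=-11->C; (2,4):dx=-7,dy=-4->C
  (2,5):dx=+3,dy=-3->D; (2,6):dx=-2,dy=-7->C; (2,7):dx=-1,dy=-13->C; (3,4):dx=-1,dy=+7->D
  (3,5):dx=+9,dy=+8->C; (3,6):dx=+4,dy=+4->C; (3,7):dx=+5,dy=-2->D; (4,5):dx=+10,dy=+1->C
  (4,6):dx=+5,dy=-3->D; (4,7):dx=+6,dy=-9->D; (5,6):dx=-5,dy=-4->C; (5,7):dx=-4,dy=-10->C
  (6,7):dx=+1,dy=-6->D
Step 2: C = 13, D = 8, total pairs = 21.
Step 3: tau = (C - D)/(n(n-1)/2) = (13 - 8)/21 = 0.238095.
Step 4: Exact two-sided p-value (enumerate n! = 5040 permutations of y under H0): p = 0.561905.
Step 5: alpha = 0.1. fail to reject H0.

tau_b = 0.2381 (C=13, D=8), p = 0.561905, fail to reject H0.


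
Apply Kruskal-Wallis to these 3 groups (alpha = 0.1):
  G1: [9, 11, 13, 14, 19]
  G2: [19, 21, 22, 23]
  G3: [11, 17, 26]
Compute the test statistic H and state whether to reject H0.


Step 1: Combine all N = 12 observations and assign midranks.
sorted (value, group, rank): (9,G1,1), (11,G1,2.5), (11,G3,2.5), (13,G1,4), (14,G1,5), (17,G3,6), (19,G1,7.5), (19,G2,7.5), (21,G2,9), (22,G2,10), (23,G2,11), (26,G3,12)
Step 2: Sum ranks within each group.
R_1 = 20 (n_1 = 5)
R_2 = 37.5 (n_2 = 4)
R_3 = 20.5 (n_3 = 3)
Step 3: H = 12/(N(N+1)) * sum(R_i^2/n_i) - 3(N+1)
     = 12/(12*13) * (20^2/5 + 37.5^2/4 + 20.5^2/3) - 3*13
     = 0.076923 * 571.646 - 39
     = 4.972756.
Step 4: Ties present; correction factor C = 1 - 12/(12^3 - 12) = 0.993007. Corrected H = 4.972756 / 0.993007 = 5.007776.
Step 5: Under H0, H ~ chi^2(2); p-value = 0.081766.
Step 6: alpha = 0.1. reject H0.

H = 5.0078, df = 2, p = 0.081766, reject H0.


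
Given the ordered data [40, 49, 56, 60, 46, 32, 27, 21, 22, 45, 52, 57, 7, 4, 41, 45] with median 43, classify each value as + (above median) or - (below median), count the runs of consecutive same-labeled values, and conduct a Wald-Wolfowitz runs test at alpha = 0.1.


Step 1: Compute median = 43; label A = above, B = below.
Labels in order: BAAAABBBBAAABBBA  (n_A = 8, n_B = 8)
Step 2: Count runs R = 6.
Step 3: Under H0 (random ordering), E[R] = 2*n_A*n_B/(n_A+n_B) + 1 = 2*8*8/16 + 1 = 9.0000.
        Var[R] = 2*n_A*n_B*(2*n_A*n_B - n_A - n_B) / ((n_A+n_B)^2 * (n_A+n_B-1)) = 14336/3840 = 3.7333.
        SD[R] = 1.9322.
Step 4: Continuity-corrected z = (R + 0.5 - E[R]) / SD[R] = (6 + 0.5 - 9.0000) / 1.9322 = -1.2939.
Step 5: Two-sided p-value via normal approximation = 2*(1 - Phi(|z|)) = 0.195709.
Step 6: alpha = 0.1. fail to reject H0.

R = 6, z = -1.2939, p = 0.195709, fail to reject H0.


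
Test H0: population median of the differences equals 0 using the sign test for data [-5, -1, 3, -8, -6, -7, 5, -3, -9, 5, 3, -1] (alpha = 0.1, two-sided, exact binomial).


Step 1: Discard zero differences. Original n = 12; n_eff = number of nonzero differences = 12.
Nonzero differences (with sign): -5, -1, +3, -8, -6, -7, +5, -3, -9, +5, +3, -1
Step 2: Count signs: positive = 4, negative = 8.
Step 3: Under H0: P(positive) = 0.5, so the number of positives S ~ Bin(12, 0.5).
Step 4: Two-sided exact p-value = sum of Bin(12,0.5) probabilities at or below the observed probability = 0.387695.
Step 5: alpha = 0.1. fail to reject H0.

n_eff = 12, pos = 4, neg = 8, p = 0.387695, fail to reject H0.


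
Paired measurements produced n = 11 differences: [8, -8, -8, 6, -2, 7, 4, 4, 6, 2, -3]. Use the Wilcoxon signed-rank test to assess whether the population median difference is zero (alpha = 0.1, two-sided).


Step 1: Drop any zero differences (none here) and take |d_i|.
|d| = [8, 8, 8, 6, 2, 7, 4, 4, 6, 2, 3]
Step 2: Midrank |d_i| (ties get averaged ranks).
ranks: |8|->10, |8|->10, |8|->10, |6|->6.5, |2|->1.5, |7|->8, |4|->4.5, |4|->4.5, |6|->6.5, |2|->1.5, |3|->3
Step 3: Attach original signs; sum ranks with positive sign and with negative sign.
W+ = 10 + 6.5 + 8 + 4.5 + 4.5 + 6.5 + 1.5 = 41.5
W- = 10 + 10 + 1.5 + 3 = 24.5
(Check: W+ + W- = 66 should equal n(n+1)/2 = 66.)
Step 4: Test statistic W = min(W+, W-) = 24.5.
Step 5: Ties in |d|, so use the tie-corrected normal approximation.
        E[W] = n(n+1)/4 = 11*12/4 = 33.
        Tie groups: |d|=2 (t=2), |d|=4 (t=2), |d|=6 (t=2), |d|=8 (t=3); sum(t^3 - t) = 42.
        Var[W] = n(n+1)(2n+1)/24 - sum(t^3-t)/48 = 3036/24 - 42/48 = 125.625.
        z = (W - E[W]) / sqrt(Var[W]) = (24.5 - 33) / 11.2083 = -0.7584.
        Two-sided p = 2*Phi(z) = 0.448230.
Step 6: alpha = 0.1. fail to reject H0.

W+ = 41.5, W- = 24.5, W = min = 24.5, p = 0.448230, fail to reject H0.


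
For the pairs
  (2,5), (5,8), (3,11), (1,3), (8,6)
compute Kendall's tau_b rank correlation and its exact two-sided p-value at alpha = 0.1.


Step 1: Enumerate the 10 unordered pairs (i,j) with i<j and classify each by sign(x_j-x_i) * sign(y_j-y_i).
  (1,2):dx=+3,dy=+3->C; (1,3):dx=+1,dy=+6->C; (1,4):dx=-1,dy=-2->C; (1,5):dx=+6,dy=+1->C
  (2,3):dx=-2,dy=+3->D; (2,4):dx=-4,dy=-5->C; (2,5):dx=+3,dy=-2->D; (3,4):dx=-2,dy=-8->C
  (3,5):dx=+5,dy=-5->D; (4,5):dx=+7,dy=+3->C
Step 2: C = 7, D = 3, total pairs = 10.
Step 3: tau = (C - D)/(n(n-1)/2) = (7 - 3)/10 = 0.400000.
Step 4: Exact two-sided p-value (enumerate n! = 120 permutations of y under H0): p = 0.483333.
Step 5: alpha = 0.1. fail to reject H0.

tau_b = 0.4000 (C=7, D=3), p = 0.483333, fail to reject H0.


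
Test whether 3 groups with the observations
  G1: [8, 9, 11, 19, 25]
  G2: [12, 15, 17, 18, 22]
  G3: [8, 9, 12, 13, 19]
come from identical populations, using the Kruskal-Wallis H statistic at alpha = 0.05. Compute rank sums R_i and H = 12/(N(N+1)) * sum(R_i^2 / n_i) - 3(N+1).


Step 1: Combine all N = 15 observations and assign midranks.
sorted (value, group, rank): (8,G1,1.5), (8,G3,1.5), (9,G1,3.5), (9,G3,3.5), (11,G1,5), (12,G2,6.5), (12,G3,6.5), (13,G3,8), (15,G2,9), (17,G2,10), (18,G2,11), (19,G1,12.5), (19,G3,12.5), (22,G2,14), (25,G1,15)
Step 2: Sum ranks within each group.
R_1 = 37.5 (n_1 = 5)
R_2 = 50.5 (n_2 = 5)
R_3 = 32 (n_3 = 5)
Step 3: H = 12/(N(N+1)) * sum(R_i^2/n_i) - 3(N+1)
     = 12/(15*16) * (37.5^2/5 + 50.5^2/5 + 32^2/5) - 3*16
     = 0.050000 * 996.1 - 48
     = 1.805000.
Step 4: Ties present; correction factor C = 1 - 24/(15^3 - 15) = 0.992857. Corrected H = 1.805000 / 0.992857 = 1.817986.
Step 5: Under H0, H ~ chi^2(2); p-value = 0.402930.
Step 6: alpha = 0.05. fail to reject H0.

H = 1.8180, df = 2, p = 0.402930, fail to reject H0.


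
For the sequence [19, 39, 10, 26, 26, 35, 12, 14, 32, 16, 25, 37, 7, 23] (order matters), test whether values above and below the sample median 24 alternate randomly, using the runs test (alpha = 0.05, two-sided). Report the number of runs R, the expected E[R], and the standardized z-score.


Step 1: Compute median = 24; label A = above, B = below.
Labels in order: BABAAABBABAABB  (n_A = 7, n_B = 7)
Step 2: Count runs R = 9.
Step 3: Under H0 (random ordering), E[R] = 2*n_A*n_B/(n_A+n_B) + 1 = 2*7*7/14 + 1 = 8.0000.
        Var[R] = 2*n_A*n_B*(2*n_A*n_B - n_A - n_B) / ((n_A+n_B)^2 * (n_A+n_B-1)) = 8232/2548 = 3.2308.
        SD[R] = 1.7974.
Step 4: Continuity-corrected z = (R - 0.5 - E[R]) / SD[R] = (9 - 0.5 - 8.0000) / 1.7974 = 0.2782.
Step 5: Two-sided p-value via normal approximation = 2*(1 - Phi(|z|)) = 0.780879.
Step 6: alpha = 0.05. fail to reject H0.

R = 9, z = 0.2782, p = 0.780879, fail to reject H0.


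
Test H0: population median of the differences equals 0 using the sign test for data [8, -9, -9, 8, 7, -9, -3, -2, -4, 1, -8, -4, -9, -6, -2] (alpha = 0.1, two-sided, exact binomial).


Step 1: Discard zero differences. Original n = 15; n_eff = number of nonzero differences = 15.
Nonzero differences (with sign): +8, -9, -9, +8, +7, -9, -3, -2, -4, +1, -8, -4, -9, -6, -2
Step 2: Count signs: positive = 4, negative = 11.
Step 3: Under H0: P(positive) = 0.5, so the number of positives S ~ Bin(15, 0.5).
Step 4: Two-sided exact p-value = sum of Bin(15,0.5) probabilities at or below the observed probability = 0.118469.
Step 5: alpha = 0.1. fail to reject H0.

n_eff = 15, pos = 4, neg = 11, p = 0.118469, fail to reject H0.


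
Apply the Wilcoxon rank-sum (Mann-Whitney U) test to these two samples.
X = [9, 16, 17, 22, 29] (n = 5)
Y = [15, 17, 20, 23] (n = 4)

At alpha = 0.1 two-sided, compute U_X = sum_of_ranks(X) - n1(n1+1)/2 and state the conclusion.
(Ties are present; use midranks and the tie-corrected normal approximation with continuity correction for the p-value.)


Step 1: Combine and sort all 9 observations; assign midranks.
sorted (value, group): (9,X), (15,Y), (16,X), (17,X), (17,Y), (20,Y), (22,X), (23,Y), (29,X)
ranks: 9->1, 15->2, 16->3, 17->4.5, 17->4.5, 20->6, 22->7, 23->8, 29->9
Step 2: Rank sum for X: R1 = 1 + 3 + 4.5 + 7 + 9 = 24.5.
Step 3: U_X = R1 - n1(n1+1)/2 = 24.5 - 5*6/2 = 24.5 - 15 = 9.5.
       U_Y = n1*n2 - U_X = 20 - 9.5 = 10.5.
Step 4: Ties are present, so use the tie-corrected normal approximation (with continuity correction) for the p-value.
Step 5: p-value = 1.000000; compare to alpha = 0.1. fail to reject H0.

U_X = 9.5, p = 1.000000, fail to reject H0 at alpha = 0.1.


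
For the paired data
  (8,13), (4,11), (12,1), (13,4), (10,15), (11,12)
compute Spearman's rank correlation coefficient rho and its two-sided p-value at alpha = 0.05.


Step 1: Rank x and y separately (midranks; no ties here).
rank(x): 8->2, 4->1, 12->5, 13->6, 10->3, 11->4
rank(y): 13->5, 11->3, 1->1, 4->2, 15->6, 12->4
Step 2: d_i = R_x(i) - R_y(i); compute d_i^2.
  (2-5)^2=9, (1-3)^2=4, (5-1)^2=16, (6-2)^2=16, (3-6)^2=9, (4-4)^2=0
sum(d^2) = 54.
Step 3: rho = 1 - 6*54 / (6*(6^2 - 1)) = 1 - 324/210 = -0.542857.
Step 4: Under H0, t = rho * sqrt((n-2)/(1-rho^2)) = -1.2928 ~ t(4).
Step 5: Two-sided p-value from the t-distribution with 4 df = 0.265703.
Step 6: alpha = 0.05. fail to reject H0.

rho = -0.5429, p = 0.265703, fail to reject H0 at alpha = 0.05.


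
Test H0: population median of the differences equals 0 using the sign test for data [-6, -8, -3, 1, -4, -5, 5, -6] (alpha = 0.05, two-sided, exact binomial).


Step 1: Discard zero differences. Original n = 8; n_eff = number of nonzero differences = 8.
Nonzero differences (with sign): -6, -8, -3, +1, -4, -5, +5, -6
Step 2: Count signs: positive = 2, negative = 6.
Step 3: Under H0: P(positive) = 0.5, so the number of positives S ~ Bin(8, 0.5).
Step 4: Two-sided exact p-value = sum of Bin(8,0.5) probabilities at or below the observed probability = 0.289062.
Step 5: alpha = 0.05. fail to reject H0.

n_eff = 8, pos = 2, neg = 6, p = 0.289062, fail to reject H0.


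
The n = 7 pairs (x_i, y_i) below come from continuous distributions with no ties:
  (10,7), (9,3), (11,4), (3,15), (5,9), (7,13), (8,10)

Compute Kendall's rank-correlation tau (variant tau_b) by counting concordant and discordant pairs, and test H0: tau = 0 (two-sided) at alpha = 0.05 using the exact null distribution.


Step 1: Enumerate the 21 unordered pairs (i,j) with i<j and classify each by sign(x_j-x_i) * sign(y_j-y_i).
  (1,2):dx=-1,dy=-4->C; (1,3):dx=+1,dy=-3->D; (1,4):dx=-7,dy=+8->D; (1,5):dx=-5,dy=+2->D
  (1,6):dx=-3,dy=+6->D; (1,7):dx=-2,dy=+3->D; (2,3):dx=+2,dy=+1->C; (2,4):dx=-6,dy=+12->D
  (2,5):dx=-4,dy=+6->D; (2,6):dx=-2,dy=+10->D; (2,7):dx=-1,dy=+7->D; (3,4):dx=-8,dy=+11->D
  (3,5):dx=-6,dy=+5->D; (3,6):dx=-4,dy=+9->D; (3,7):dx=-3,dy=+6->D; (4,5):dx=+2,dy=-6->D
  (4,6):dx=+4,dy=-2->D; (4,7):dx=+5,dy=-5->D; (5,6):dx=+2,dy=+4->C; (5,7):dx=+3,dy=+1->C
  (6,7):dx=+1,dy=-3->D
Step 2: C = 4, D = 17, total pairs = 21.
Step 3: tau = (C - D)/(n(n-1)/2) = (4 - 17)/21 = -0.619048.
Step 4: Exact two-sided p-value (enumerate n! = 5040 permutations of y under H0): p = 0.069048.
Step 5: alpha = 0.05. fail to reject H0.

tau_b = -0.6190 (C=4, D=17), p = 0.069048, fail to reject H0.


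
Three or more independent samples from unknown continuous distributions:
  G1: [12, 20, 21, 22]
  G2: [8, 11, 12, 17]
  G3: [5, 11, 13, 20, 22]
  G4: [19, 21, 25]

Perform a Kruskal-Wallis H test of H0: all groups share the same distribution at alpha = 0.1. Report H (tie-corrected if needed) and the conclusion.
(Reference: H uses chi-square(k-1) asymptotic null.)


Step 1: Combine all N = 16 observations and assign midranks.
sorted (value, group, rank): (5,G3,1), (8,G2,2), (11,G2,3.5), (11,G3,3.5), (12,G1,5.5), (12,G2,5.5), (13,G3,7), (17,G2,8), (19,G4,9), (20,G1,10.5), (20,G3,10.5), (21,G1,12.5), (21,G4,12.5), (22,G1,14.5), (22,G3,14.5), (25,G4,16)
Step 2: Sum ranks within each group.
R_1 = 43 (n_1 = 4)
R_2 = 19 (n_2 = 4)
R_3 = 36.5 (n_3 = 5)
R_4 = 37.5 (n_4 = 3)
Step 3: H = 12/(N(N+1)) * sum(R_i^2/n_i) - 3(N+1)
     = 12/(16*17) * (43^2/4 + 19^2/4 + 36.5^2/5 + 37.5^2/3) - 3*17
     = 0.044118 * 1287.7 - 51
     = 5.810294.
Step 4: Ties present; correction factor C = 1 - 30/(16^3 - 16) = 0.992647. Corrected H = 5.810294 / 0.992647 = 5.853333.
Step 5: Under H0, H ~ chi^2(3); p-value = 0.118968.
Step 6: alpha = 0.1. fail to reject H0.

H = 5.8533, df = 3, p = 0.118968, fail to reject H0.


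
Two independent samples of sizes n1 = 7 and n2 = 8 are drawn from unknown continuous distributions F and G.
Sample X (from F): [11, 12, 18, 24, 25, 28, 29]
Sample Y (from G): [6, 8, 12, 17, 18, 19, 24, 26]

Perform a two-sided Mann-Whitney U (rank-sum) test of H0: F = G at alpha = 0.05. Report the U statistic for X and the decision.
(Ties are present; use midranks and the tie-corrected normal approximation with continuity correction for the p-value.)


Step 1: Combine and sort all 15 observations; assign midranks.
sorted (value, group): (6,Y), (8,Y), (11,X), (12,X), (12,Y), (17,Y), (18,X), (18,Y), (19,Y), (24,X), (24,Y), (25,X), (26,Y), (28,X), (29,X)
ranks: 6->1, 8->2, 11->3, 12->4.5, 12->4.5, 17->6, 18->7.5, 18->7.5, 19->9, 24->10.5, 24->10.5, 25->12, 26->13, 28->14, 29->15
Step 2: Rank sum for X: R1 = 3 + 4.5 + 7.5 + 10.5 + 12 + 14 + 15 = 66.5.
Step 3: U_X = R1 - n1(n1+1)/2 = 66.5 - 7*8/2 = 66.5 - 28 = 38.5.
       U_Y = n1*n2 - U_X = 56 - 38.5 = 17.5.
Step 4: Ties are present, so use the tie-corrected normal approximation (with continuity correction) for the p-value.
Step 5: p-value = 0.245891; compare to alpha = 0.05. fail to reject H0.

U_X = 38.5, p = 0.245891, fail to reject H0 at alpha = 0.05.


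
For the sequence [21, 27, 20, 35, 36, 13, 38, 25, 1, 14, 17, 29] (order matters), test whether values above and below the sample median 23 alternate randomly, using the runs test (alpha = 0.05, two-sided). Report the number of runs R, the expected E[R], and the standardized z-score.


Step 1: Compute median = 23; label A = above, B = below.
Labels in order: BABAABAABBBA  (n_A = 6, n_B = 6)
Step 2: Count runs R = 8.
Step 3: Under H0 (random ordering), E[R] = 2*n_A*n_B/(n_A+n_B) + 1 = 2*6*6/12 + 1 = 7.0000.
        Var[R] = 2*n_A*n_B*(2*n_A*n_B - n_A - n_B) / ((n_A+n_B)^2 * (n_A+n_B-1)) = 4320/1584 = 2.7273.
        SD[R] = 1.6514.
Step 4: Continuity-corrected z = (R - 0.5 - E[R]) / SD[R] = (8 - 0.5 - 7.0000) / 1.6514 = 0.3028.
Step 5: Two-sided p-value via normal approximation = 2*(1 - Phi(|z|)) = 0.762069.
Step 6: alpha = 0.05. fail to reject H0.

R = 8, z = 0.3028, p = 0.762069, fail to reject H0.


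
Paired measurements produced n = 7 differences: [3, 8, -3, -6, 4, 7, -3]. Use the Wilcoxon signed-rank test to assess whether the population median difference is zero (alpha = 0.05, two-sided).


Step 1: Drop any zero differences (none here) and take |d_i|.
|d| = [3, 8, 3, 6, 4, 7, 3]
Step 2: Midrank |d_i| (ties get averaged ranks).
ranks: |3|->2, |8|->7, |3|->2, |6|->5, |4|->4, |7|->6, |3|->2
Step 3: Attach original signs; sum ranks with positive sign and with negative sign.
W+ = 2 + 7 + 4 + 6 = 19
W- = 2 + 5 + 2 = 9
(Check: W+ + W- = 28 should equal n(n+1)/2 = 28.)
Step 4: Test statistic W = min(W+, W-) = 9.
Step 5: Ties in |d|, so use the tie-corrected normal approximation.
        E[W] = n(n+1)/4 = 7*8/4 = 14.
        Tie groups: |d|=3 (t=3); sum(t^3 - t) = 24.
        Var[W] = n(n+1)(2n+1)/24 - sum(t^3-t)/48 = 840/24 - 24/48 = 34.5.
        z = (W - E[W]) / sqrt(Var[W]) = (9 - 14) / 5.8737 = -0.8513.
        Two-sided p = 2*Phi(z) = 0.394627.
Step 6: alpha = 0.05. fail to reject H0.

W+ = 19, W- = 9, W = min = 9, p = 0.394627, fail to reject H0.


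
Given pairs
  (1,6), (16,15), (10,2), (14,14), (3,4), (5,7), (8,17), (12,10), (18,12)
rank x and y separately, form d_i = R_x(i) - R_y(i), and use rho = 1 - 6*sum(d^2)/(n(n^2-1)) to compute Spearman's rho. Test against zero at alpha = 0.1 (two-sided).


Step 1: Rank x and y separately (midranks; no ties here).
rank(x): 1->1, 16->8, 10->5, 14->7, 3->2, 5->3, 8->4, 12->6, 18->9
rank(y): 6->3, 15->8, 2->1, 14->7, 4->2, 7->4, 17->9, 10->5, 12->6
Step 2: d_i = R_x(i) - R_y(i); compute d_i^2.
  (1-3)^2=4, (8-8)^2=0, (5-1)^2=16, (7-7)^2=0, (2-2)^2=0, (3-4)^2=1, (4-9)^2=25, (6-5)^2=1, (9-6)^2=9
sum(d^2) = 56.
Step 3: rho = 1 - 6*56 / (9*(9^2 - 1)) = 1 - 336/720 = 0.533333.
Step 4: Under H0, t = rho * sqrt((n-2)/(1-rho^2)) = 1.6681 ~ t(7).
Step 5: Two-sided p-value from the t-distribution with 7 df = 0.139227.
Step 6: alpha = 0.1. fail to reject H0.

rho = 0.5333, p = 0.139227, fail to reject H0 at alpha = 0.1.


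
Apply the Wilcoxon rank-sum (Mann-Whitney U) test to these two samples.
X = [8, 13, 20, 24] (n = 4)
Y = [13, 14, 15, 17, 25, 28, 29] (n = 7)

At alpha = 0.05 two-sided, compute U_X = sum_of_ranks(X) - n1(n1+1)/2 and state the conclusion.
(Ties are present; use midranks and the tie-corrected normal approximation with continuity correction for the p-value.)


Step 1: Combine and sort all 11 observations; assign midranks.
sorted (value, group): (8,X), (13,X), (13,Y), (14,Y), (15,Y), (17,Y), (20,X), (24,X), (25,Y), (28,Y), (29,Y)
ranks: 8->1, 13->2.5, 13->2.5, 14->4, 15->5, 17->6, 20->7, 24->8, 25->9, 28->10, 29->11
Step 2: Rank sum for X: R1 = 1 + 2.5 + 7 + 8 = 18.5.
Step 3: U_X = R1 - n1(n1+1)/2 = 18.5 - 4*5/2 = 18.5 - 10 = 8.5.
       U_Y = n1*n2 - U_X = 28 - 8.5 = 19.5.
Step 4: Ties are present, so use the tie-corrected normal approximation (with continuity correction) for the p-value.
Step 5: p-value = 0.343605; compare to alpha = 0.05. fail to reject H0.

U_X = 8.5, p = 0.343605, fail to reject H0 at alpha = 0.05.


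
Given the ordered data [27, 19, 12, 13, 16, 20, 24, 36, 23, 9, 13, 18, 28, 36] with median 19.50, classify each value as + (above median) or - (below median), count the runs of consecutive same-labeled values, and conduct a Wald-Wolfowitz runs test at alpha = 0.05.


Step 1: Compute median = 19.50; label A = above, B = below.
Labels in order: ABBBBAAAABBBAA  (n_A = 7, n_B = 7)
Step 2: Count runs R = 5.
Step 3: Under H0 (random ordering), E[R] = 2*n_A*n_B/(n_A+n_B) + 1 = 2*7*7/14 + 1 = 8.0000.
        Var[R] = 2*n_A*n_B*(2*n_A*n_B - n_A - n_B) / ((n_A+n_B)^2 * (n_A+n_B-1)) = 8232/2548 = 3.2308.
        SD[R] = 1.7974.
Step 4: Continuity-corrected z = (R + 0.5 - E[R]) / SD[R] = (5 + 0.5 - 8.0000) / 1.7974 = -1.3909.
Step 5: Two-sided p-value via normal approximation = 2*(1 - Phi(|z|)) = 0.164264.
Step 6: alpha = 0.05. fail to reject H0.

R = 5, z = -1.3909, p = 0.164264, fail to reject H0.


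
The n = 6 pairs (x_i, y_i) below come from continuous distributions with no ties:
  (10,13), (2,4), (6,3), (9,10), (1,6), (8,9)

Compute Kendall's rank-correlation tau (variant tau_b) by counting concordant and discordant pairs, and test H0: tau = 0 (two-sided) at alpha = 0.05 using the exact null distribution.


Step 1: Enumerate the 15 unordered pairs (i,j) with i<j and classify each by sign(x_j-x_i) * sign(y_j-y_i).
  (1,2):dx=-8,dy=-9->C; (1,3):dx=-4,dy=-10->C; (1,4):dx=-1,dy=-3->C; (1,5):dx=-9,dy=-7->C
  (1,6):dx=-2,dy=-4->C; (2,3):dx=+4,dy=-1->D; (2,4):dx=+7,dy=+6->C; (2,5):dx=-1,dy=+2->D
  (2,6):dx=+6,dy=+5->C; (3,4):dx=+3,dy=+7->C; (3,5):dx=-5,dy=+3->D; (3,6):dx=+2,dy=+6->C
  (4,5):dx=-8,dy=-4->C; (4,6):dx=-1,dy=-1->C; (5,6):dx=+7,dy=+3->C
Step 2: C = 12, D = 3, total pairs = 15.
Step 3: tau = (C - D)/(n(n-1)/2) = (12 - 3)/15 = 0.600000.
Step 4: Exact two-sided p-value (enumerate n! = 720 permutations of y under H0): p = 0.136111.
Step 5: alpha = 0.05. fail to reject H0.

tau_b = 0.6000 (C=12, D=3), p = 0.136111, fail to reject H0.


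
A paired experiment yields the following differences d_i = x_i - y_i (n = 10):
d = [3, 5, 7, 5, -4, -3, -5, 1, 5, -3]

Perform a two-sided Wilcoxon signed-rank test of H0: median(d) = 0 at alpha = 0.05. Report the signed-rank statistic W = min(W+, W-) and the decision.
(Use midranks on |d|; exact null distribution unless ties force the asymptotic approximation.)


Step 1: Drop any zero differences (none here) and take |d_i|.
|d| = [3, 5, 7, 5, 4, 3, 5, 1, 5, 3]
Step 2: Midrank |d_i| (ties get averaged ranks).
ranks: |3|->3, |5|->7.5, |7|->10, |5|->7.5, |4|->5, |3|->3, |5|->7.5, |1|->1, |5|->7.5, |3|->3
Step 3: Attach original signs; sum ranks with positive sign and with negative sign.
W+ = 3 + 7.5 + 10 + 7.5 + 1 + 7.5 = 36.5
W- = 5 + 3 + 7.5 + 3 = 18.5
(Check: W+ + W- = 55 should equal n(n+1)/2 = 55.)
Step 4: Test statistic W = min(W+, W-) = 18.5.
Step 5: Ties in |d|, so use the tie-corrected normal approximation.
        E[W] = n(n+1)/4 = 10*11/4 = 27.5.
        Tie groups: |d|=3 (t=3), |d|=5 (t=4); sum(t^3 - t) = 84.
        Var[W] = n(n+1)(2n+1)/24 - sum(t^3-t)/48 = 2310/24 - 84/48 = 94.5.
        z = (W - E[W]) / sqrt(Var[W]) = (18.5 - 27.5) / 9.7211 = -0.9258.
        Two-sided p = 2*Phi(z) = 0.354539.
Step 6: alpha = 0.05. fail to reject H0.

W+ = 36.5, W- = 18.5, W = min = 18.5, p = 0.354539, fail to reject H0.


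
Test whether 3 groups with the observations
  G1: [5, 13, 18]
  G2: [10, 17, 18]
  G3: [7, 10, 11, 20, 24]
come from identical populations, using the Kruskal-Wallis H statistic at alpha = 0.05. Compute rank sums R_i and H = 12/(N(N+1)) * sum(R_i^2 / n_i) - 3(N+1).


Step 1: Combine all N = 11 observations and assign midranks.
sorted (value, group, rank): (5,G1,1), (7,G3,2), (10,G2,3.5), (10,G3,3.5), (11,G3,5), (13,G1,6), (17,G2,7), (18,G1,8.5), (18,G2,8.5), (20,G3,10), (24,G3,11)
Step 2: Sum ranks within each group.
R_1 = 15.5 (n_1 = 3)
R_2 = 19 (n_2 = 3)
R_3 = 31.5 (n_3 = 5)
Step 3: H = 12/(N(N+1)) * sum(R_i^2/n_i) - 3(N+1)
     = 12/(11*12) * (15.5^2/3 + 19^2/3 + 31.5^2/5) - 3*12
     = 0.090909 * 398.867 - 36
     = 0.260606.
Step 4: Ties present; correction factor C = 1 - 12/(11^3 - 11) = 0.990909. Corrected H = 0.260606 / 0.990909 = 0.262997.
Step 5: Under H0, H ~ chi^2(2); p-value = 0.876781.
Step 6: alpha = 0.05. fail to reject H0.

H = 0.2630, df = 2, p = 0.876781, fail to reject H0.


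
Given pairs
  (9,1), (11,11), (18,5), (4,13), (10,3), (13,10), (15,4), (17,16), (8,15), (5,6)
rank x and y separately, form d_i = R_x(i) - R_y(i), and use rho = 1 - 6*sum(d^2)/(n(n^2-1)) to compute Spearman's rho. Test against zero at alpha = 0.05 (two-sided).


Step 1: Rank x and y separately (midranks; no ties here).
rank(x): 9->4, 11->6, 18->10, 4->1, 10->5, 13->7, 15->8, 17->9, 8->3, 5->2
rank(y): 1->1, 11->7, 5->4, 13->8, 3->2, 10->6, 4->3, 16->10, 15->9, 6->5
Step 2: d_i = R_x(i) - R_y(i); compute d_i^2.
  (4-1)^2=9, (6-7)^2=1, (10-4)^2=36, (1-8)^2=49, (5-2)^2=9, (7-6)^2=1, (8-3)^2=25, (9-10)^2=1, (3-9)^2=36, (2-5)^2=9
sum(d^2) = 176.
Step 3: rho = 1 - 6*176 / (10*(10^2 - 1)) = 1 - 1056/990 = -0.066667.
Step 4: Under H0, t = rho * sqrt((n-2)/(1-rho^2)) = -0.1890 ~ t(8).
Step 5: Two-sided p-value from the t-distribution with 8 df = 0.854813.
Step 6: alpha = 0.05. fail to reject H0.

rho = -0.0667, p = 0.854813, fail to reject H0 at alpha = 0.05.


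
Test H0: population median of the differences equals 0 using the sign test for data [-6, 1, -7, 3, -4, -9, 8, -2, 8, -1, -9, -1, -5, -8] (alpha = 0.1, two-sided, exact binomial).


Step 1: Discard zero differences. Original n = 14; n_eff = number of nonzero differences = 14.
Nonzero differences (with sign): -6, +1, -7, +3, -4, -9, +8, -2, +8, -1, -9, -1, -5, -8
Step 2: Count signs: positive = 4, negative = 10.
Step 3: Under H0: P(positive) = 0.5, so the number of positives S ~ Bin(14, 0.5).
Step 4: Two-sided exact p-value = sum of Bin(14,0.5) probabilities at or below the observed probability = 0.179565.
Step 5: alpha = 0.1. fail to reject H0.

n_eff = 14, pos = 4, neg = 10, p = 0.179565, fail to reject H0.


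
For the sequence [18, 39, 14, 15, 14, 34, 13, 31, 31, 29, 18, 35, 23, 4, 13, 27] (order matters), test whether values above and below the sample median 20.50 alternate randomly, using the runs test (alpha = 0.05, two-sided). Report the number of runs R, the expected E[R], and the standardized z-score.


Step 1: Compute median = 20.50; label A = above, B = below.
Labels in order: BABBBABAAABAABBA  (n_A = 8, n_B = 8)
Step 2: Count runs R = 10.
Step 3: Under H0 (random ordering), E[R] = 2*n_A*n_B/(n_A+n_B) + 1 = 2*8*8/16 + 1 = 9.0000.
        Var[R] = 2*n_A*n_B*(2*n_A*n_B - n_A - n_B) / ((n_A+n_B)^2 * (n_A+n_B-1)) = 14336/3840 = 3.7333.
        SD[R] = 1.9322.
Step 4: Continuity-corrected z = (R - 0.5 - E[R]) / SD[R] = (10 - 0.5 - 9.0000) / 1.9322 = 0.2588.
Step 5: Two-sided p-value via normal approximation = 2*(1 - Phi(|z|)) = 0.795809.
Step 6: alpha = 0.05. fail to reject H0.

R = 10, z = 0.2588, p = 0.795809, fail to reject H0.


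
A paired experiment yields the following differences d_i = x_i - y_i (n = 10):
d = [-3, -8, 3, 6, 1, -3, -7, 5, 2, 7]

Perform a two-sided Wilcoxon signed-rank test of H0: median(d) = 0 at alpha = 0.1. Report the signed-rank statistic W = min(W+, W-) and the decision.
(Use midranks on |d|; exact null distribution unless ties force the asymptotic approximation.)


Step 1: Drop any zero differences (none here) and take |d_i|.
|d| = [3, 8, 3, 6, 1, 3, 7, 5, 2, 7]
Step 2: Midrank |d_i| (ties get averaged ranks).
ranks: |3|->4, |8|->10, |3|->4, |6|->7, |1|->1, |3|->4, |7|->8.5, |5|->6, |2|->2, |7|->8.5
Step 3: Attach original signs; sum ranks with positive sign and with negative sign.
W+ = 4 + 7 + 1 + 6 + 2 + 8.5 = 28.5
W- = 4 + 10 + 4 + 8.5 = 26.5
(Check: W+ + W- = 55 should equal n(n+1)/2 = 55.)
Step 4: Test statistic W = min(W+, W-) = 26.5.
Step 5: Ties in |d|, so use the tie-corrected normal approximation.
        E[W] = n(n+1)/4 = 10*11/4 = 27.5.
        Tie groups: |d|=3 (t=3), |d|=7 (t=2); sum(t^3 - t) = 30.
        Var[W] = n(n+1)(2n+1)/24 - sum(t^3-t)/48 = 2310/24 - 30/48 = 95.625.
        z = (W - E[W]) / sqrt(Var[W]) = (26.5 - 27.5) / 9.7788 = -0.1023.
        Two-sided p = 2*Phi(z) = 0.918549.
Step 6: alpha = 0.1. fail to reject H0.

W+ = 28.5, W- = 26.5, W = min = 26.5, p = 0.918549, fail to reject H0.


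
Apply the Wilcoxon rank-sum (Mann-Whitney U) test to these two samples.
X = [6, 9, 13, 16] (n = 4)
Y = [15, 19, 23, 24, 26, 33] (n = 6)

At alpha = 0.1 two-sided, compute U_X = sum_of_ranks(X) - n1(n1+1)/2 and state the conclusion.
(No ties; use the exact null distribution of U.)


Step 1: Combine and sort all 10 observations; assign midranks.
sorted (value, group): (6,X), (9,X), (13,X), (15,Y), (16,X), (19,Y), (23,Y), (24,Y), (26,Y), (33,Y)
ranks: 6->1, 9->2, 13->3, 15->4, 16->5, 19->6, 23->7, 24->8, 26->9, 33->10
Step 2: Rank sum for X: R1 = 1 + 2 + 3 + 5 = 11.
Step 3: U_X = R1 - n1(n1+1)/2 = 11 - 4*5/2 = 11 - 10 = 1.
       U_Y = n1*n2 - U_X = 24 - 1 = 23.
Step 4: No ties, so the exact null distribution of U (based on enumerating the C(10,4) = 210 equally likely rank assignments) gives the two-sided p-value.
Step 5: p-value = 0.019048; compare to alpha = 0.1. reject H0.

U_X = 1, p = 0.019048, reject H0 at alpha = 0.1.


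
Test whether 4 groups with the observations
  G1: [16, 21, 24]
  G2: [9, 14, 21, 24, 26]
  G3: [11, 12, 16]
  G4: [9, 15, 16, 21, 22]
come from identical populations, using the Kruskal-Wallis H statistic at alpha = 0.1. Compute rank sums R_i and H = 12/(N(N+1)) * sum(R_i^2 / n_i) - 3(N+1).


Step 1: Combine all N = 16 observations and assign midranks.
sorted (value, group, rank): (9,G2,1.5), (9,G4,1.5), (11,G3,3), (12,G3,4), (14,G2,5), (15,G4,6), (16,G1,8), (16,G3,8), (16,G4,8), (21,G1,11), (21,G2,11), (21,G4,11), (22,G4,13), (24,G1,14.5), (24,G2,14.5), (26,G2,16)
Step 2: Sum ranks within each group.
R_1 = 33.5 (n_1 = 3)
R_2 = 48 (n_2 = 5)
R_3 = 15 (n_3 = 3)
R_4 = 39.5 (n_4 = 5)
Step 3: H = 12/(N(N+1)) * sum(R_i^2/n_i) - 3(N+1)
     = 12/(16*17) * (33.5^2/3 + 48^2/5 + 15^2/3 + 39.5^2/5) - 3*17
     = 0.044118 * 1221.93 - 51
     = 2.908824.
Step 4: Ties present; correction factor C = 1 - 60/(16^3 - 16) = 0.985294. Corrected H = 2.908824 / 0.985294 = 2.952239.
Step 5: Under H0, H ~ chi^2(3); p-value = 0.399048.
Step 6: alpha = 0.1. fail to reject H0.

H = 2.9522, df = 3, p = 0.399048, fail to reject H0.


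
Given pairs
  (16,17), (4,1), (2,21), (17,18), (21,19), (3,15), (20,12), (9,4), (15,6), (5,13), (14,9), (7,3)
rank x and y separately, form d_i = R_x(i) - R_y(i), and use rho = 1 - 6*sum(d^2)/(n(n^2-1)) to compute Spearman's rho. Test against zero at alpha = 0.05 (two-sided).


Step 1: Rank x and y separately (midranks; no ties here).
rank(x): 16->9, 4->3, 2->1, 17->10, 21->12, 3->2, 20->11, 9->6, 15->8, 5->4, 14->7, 7->5
rank(y): 17->9, 1->1, 21->12, 18->10, 19->11, 15->8, 12->6, 4->3, 6->4, 13->7, 9->5, 3->2
Step 2: d_i = R_x(i) - R_y(i); compute d_i^2.
  (9-9)^2=0, (3-1)^2=4, (1-12)^2=121, (10-10)^2=0, (12-11)^2=1, (2-8)^2=36, (11-6)^2=25, (6-3)^2=9, (8-4)^2=16, (4-7)^2=9, (7-5)^2=4, (5-2)^2=9
sum(d^2) = 234.
Step 3: rho = 1 - 6*234 / (12*(12^2 - 1)) = 1 - 1404/1716 = 0.181818.
Step 4: Under H0, t = rho * sqrt((n-2)/(1-rho^2)) = 0.5847 ~ t(10).
Step 5: Two-sided p-value from the t-distribution with 10 df = 0.571701.
Step 6: alpha = 0.05. fail to reject H0.

rho = 0.1818, p = 0.571701, fail to reject H0 at alpha = 0.05.


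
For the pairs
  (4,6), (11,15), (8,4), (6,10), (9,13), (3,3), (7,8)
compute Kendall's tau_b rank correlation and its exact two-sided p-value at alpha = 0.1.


Step 1: Enumerate the 21 unordered pairs (i,j) with i<j and classify each by sign(x_j-x_i) * sign(y_j-y_i).
  (1,2):dx=+7,dy=+9->C; (1,3):dx=+4,dy=-2->D; (1,4):dx=+2,dy=+4->C; (1,5):dx=+5,dy=+7->C
  (1,6):dx=-1,dy=-3->C; (1,7):dx=+3,dy=+2->C; (2,3):dx=-3,dy=-11->C; (2,4):dx=-5,dy=-5->C
  (2,5):dx=-2,dy=-2->C; (2,6):dx=-8,dy=-12->C; (2,7):dx=-4,dy=-7->C; (3,4):dx=-2,dy=+6->D
  (3,5):dx=+1,dy=+9->C; (3,6):dx=-5,dy=-1->C; (3,7):dx=-1,dy=+4->D; (4,5):dx=+3,dy=+3->C
  (4,6):dx=-3,dy=-7->C; (4,7):dx=+1,dy=-2->D; (5,6):dx=-6,dy=-10->C; (5,7):dx=-2,dy=-5->C
  (6,7):dx=+4,dy=+5->C
Step 2: C = 17, D = 4, total pairs = 21.
Step 3: tau = (C - D)/(n(n-1)/2) = (17 - 4)/21 = 0.619048.
Step 4: Exact two-sided p-value (enumerate n! = 5040 permutations of y under H0): p = 0.069048.
Step 5: alpha = 0.1. reject H0.

tau_b = 0.6190 (C=17, D=4), p = 0.069048, reject H0.


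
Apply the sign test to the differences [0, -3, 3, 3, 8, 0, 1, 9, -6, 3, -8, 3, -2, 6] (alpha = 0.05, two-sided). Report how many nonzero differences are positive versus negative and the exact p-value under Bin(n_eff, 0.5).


Step 1: Discard zero differences. Original n = 14; n_eff = number of nonzero differences = 12.
Nonzero differences (with sign): -3, +3, +3, +8, +1, +9, -6, +3, -8, +3, -2, +6
Step 2: Count signs: positive = 8, negative = 4.
Step 3: Under H0: P(positive) = 0.5, so the number of positives S ~ Bin(12, 0.5).
Step 4: Two-sided exact p-value = sum of Bin(12,0.5) probabilities at or below the observed probability = 0.387695.
Step 5: alpha = 0.05. fail to reject H0.

n_eff = 12, pos = 8, neg = 4, p = 0.387695, fail to reject H0.


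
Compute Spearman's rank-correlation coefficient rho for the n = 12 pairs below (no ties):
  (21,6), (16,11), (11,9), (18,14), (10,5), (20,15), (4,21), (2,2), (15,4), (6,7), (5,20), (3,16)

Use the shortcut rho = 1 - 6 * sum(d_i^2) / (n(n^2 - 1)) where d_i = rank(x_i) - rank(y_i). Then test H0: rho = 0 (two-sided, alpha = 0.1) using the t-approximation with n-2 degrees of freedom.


Step 1: Rank x and y separately (midranks; no ties here).
rank(x): 21->12, 16->9, 11->7, 18->10, 10->6, 20->11, 4->3, 2->1, 15->8, 6->5, 5->4, 3->2
rank(y): 6->4, 11->7, 9->6, 14->8, 5->3, 15->9, 21->12, 2->1, 4->2, 7->5, 20->11, 16->10
Step 2: d_i = R_x(i) - R_y(i); compute d_i^2.
  (12-4)^2=64, (9-7)^2=4, (7-6)^2=1, (10-8)^2=4, (6-3)^2=9, (11-9)^2=4, (3-12)^2=81, (1-1)^2=0, (8-2)^2=36, (5-5)^2=0, (4-11)^2=49, (2-10)^2=64
sum(d^2) = 316.
Step 3: rho = 1 - 6*316 / (12*(12^2 - 1)) = 1 - 1896/1716 = -0.104895.
Step 4: Under H0, t = rho * sqrt((n-2)/(1-rho^2)) = -0.3335 ~ t(10).
Step 5: Two-sided p-value from the t-distribution with 10 df = 0.745609.
Step 6: alpha = 0.1. fail to reject H0.

rho = -0.1049, p = 0.745609, fail to reject H0 at alpha = 0.1.


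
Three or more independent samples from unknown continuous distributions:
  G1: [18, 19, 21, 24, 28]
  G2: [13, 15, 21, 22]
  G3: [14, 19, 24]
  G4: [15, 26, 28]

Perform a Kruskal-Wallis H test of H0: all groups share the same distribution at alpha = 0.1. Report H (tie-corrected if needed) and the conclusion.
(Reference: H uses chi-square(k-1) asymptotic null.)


Step 1: Combine all N = 15 observations and assign midranks.
sorted (value, group, rank): (13,G2,1), (14,G3,2), (15,G2,3.5), (15,G4,3.5), (18,G1,5), (19,G1,6.5), (19,G3,6.5), (21,G1,8.5), (21,G2,8.5), (22,G2,10), (24,G1,11.5), (24,G3,11.5), (26,G4,13), (28,G1,14.5), (28,G4,14.5)
Step 2: Sum ranks within each group.
R_1 = 46 (n_1 = 5)
R_2 = 23 (n_2 = 4)
R_3 = 20 (n_3 = 3)
R_4 = 31 (n_4 = 3)
Step 3: H = 12/(N(N+1)) * sum(R_i^2/n_i) - 3(N+1)
     = 12/(15*16) * (46^2/5 + 23^2/4 + 20^2/3 + 31^2/3) - 3*16
     = 0.050000 * 1009.12 - 48
     = 2.455833.
Step 4: Ties present; correction factor C = 1 - 30/(15^3 - 15) = 0.991071. Corrected H = 2.455833 / 0.991071 = 2.477958.
Step 5: Under H0, H ~ chi^2(3); p-value = 0.479288.
Step 6: alpha = 0.1. fail to reject H0.

H = 2.4780, df = 3, p = 0.479288, fail to reject H0.


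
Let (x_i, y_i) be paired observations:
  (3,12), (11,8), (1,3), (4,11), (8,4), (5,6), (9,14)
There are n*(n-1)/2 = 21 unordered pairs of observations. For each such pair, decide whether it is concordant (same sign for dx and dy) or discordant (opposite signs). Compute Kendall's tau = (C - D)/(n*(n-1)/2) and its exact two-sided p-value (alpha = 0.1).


Step 1: Enumerate the 21 unordered pairs (i,j) with i<j and classify each by sign(x_j-x_i) * sign(y_j-y_i).
  (1,2):dx=+8,dy=-4->D; (1,3):dx=-2,dy=-9->C; (1,4):dx=+1,dy=-1->D; (1,5):dx=+5,dy=-8->D
  (1,6):dx=+2,dy=-6->D; (1,7):dx=+6,dy=+2->C; (2,3):dx=-10,dy=-5->C; (2,4):dx=-7,dy=+3->D
  (2,5):dx=-3,dy=-4->C; (2,6):dx=-6,dy=-2->C; (2,7):dx=-2,dy=+6->D; (3,4):dx=+3,dy=+8->C
  (3,5):dx=+7,dy=+1->C; (3,6):dx=+4,dy=+3->C; (3,7):dx=+8,dy=+11->C; (4,5):dx=+4,dy=-7->D
  (4,6):dx=+1,dy=-5->D; (4,7):dx=+5,dy=+3->C; (5,6):dx=-3,dy=+2->D; (5,7):dx=+1,dy=+10->C
  (6,7):dx=+4,dy=+8->C
Step 2: C = 12, D = 9, total pairs = 21.
Step 3: tau = (C - D)/(n(n-1)/2) = (12 - 9)/21 = 0.142857.
Step 4: Exact two-sided p-value (enumerate n! = 5040 permutations of y under H0): p = 0.772619.
Step 5: alpha = 0.1. fail to reject H0.

tau_b = 0.1429 (C=12, D=9), p = 0.772619, fail to reject H0.


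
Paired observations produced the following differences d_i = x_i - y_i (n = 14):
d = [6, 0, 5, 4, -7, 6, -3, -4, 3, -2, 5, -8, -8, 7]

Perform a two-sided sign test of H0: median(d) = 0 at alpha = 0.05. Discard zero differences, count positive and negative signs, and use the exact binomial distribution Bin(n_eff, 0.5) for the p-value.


Step 1: Discard zero differences. Original n = 14; n_eff = number of nonzero differences = 13.
Nonzero differences (with sign): +6, +5, +4, -7, +6, -3, -4, +3, -2, +5, -8, -8, +7
Step 2: Count signs: positive = 7, negative = 6.
Step 3: Under H0: P(positive) = 0.5, so the number of positives S ~ Bin(13, 0.5).
Step 4: Two-sided exact p-value = sum of Bin(13,0.5) probabilities at or below the observed probability = 1.000000.
Step 5: alpha = 0.05. fail to reject H0.

n_eff = 13, pos = 7, neg = 6, p = 1.000000, fail to reject H0.


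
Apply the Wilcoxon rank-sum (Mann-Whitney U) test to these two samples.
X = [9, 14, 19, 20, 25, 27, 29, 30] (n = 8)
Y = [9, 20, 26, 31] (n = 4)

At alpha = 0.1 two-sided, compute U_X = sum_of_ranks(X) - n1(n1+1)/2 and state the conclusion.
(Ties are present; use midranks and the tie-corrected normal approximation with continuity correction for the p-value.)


Step 1: Combine and sort all 12 observations; assign midranks.
sorted (value, group): (9,X), (9,Y), (14,X), (19,X), (20,X), (20,Y), (25,X), (26,Y), (27,X), (29,X), (30,X), (31,Y)
ranks: 9->1.5, 9->1.5, 14->3, 19->4, 20->5.5, 20->5.5, 25->7, 26->8, 27->9, 29->10, 30->11, 31->12
Step 2: Rank sum for X: R1 = 1.5 + 3 + 4 + 5.5 + 7 + 9 + 10 + 11 = 51.
Step 3: U_X = R1 - n1(n1+1)/2 = 51 - 8*9/2 = 51 - 36 = 15.
       U_Y = n1*n2 - U_X = 32 - 15 = 17.
Step 4: Ties are present, so use the tie-corrected normal approximation (with continuity correction) for the p-value.
Step 5: p-value = 0.932087; compare to alpha = 0.1. fail to reject H0.

U_X = 15, p = 0.932087, fail to reject H0 at alpha = 0.1.
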